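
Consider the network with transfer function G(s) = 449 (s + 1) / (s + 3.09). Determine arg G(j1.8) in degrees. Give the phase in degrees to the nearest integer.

31 deg

∠(j1.8 + 1) = arctan(1.8/1) = 60.95°
∠(j1.8 + 3.09) = arctan(1.8/3.09) = 30.22°
∠G(j1.8) = 60.95° − 30.22° = 30.72°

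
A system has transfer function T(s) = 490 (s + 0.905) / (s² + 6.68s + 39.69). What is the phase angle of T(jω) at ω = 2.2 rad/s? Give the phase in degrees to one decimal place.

∠(j2.2 + 0.905) = arctan(2.2/0.905) = 67.64°
∠[(j2.2)² + 6.68(j2.2) + 39.69] = ∠[34.85 + j14.696] = 22.86°
∠T(j2.2) = 67.64° − 22.86° = 44.77°

44.8°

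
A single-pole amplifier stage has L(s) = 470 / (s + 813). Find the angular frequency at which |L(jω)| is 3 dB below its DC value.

For a single-pole low-pass, the −3 dB point is at the pole: ω = 813 rad s⁻¹.

813 rad s⁻¹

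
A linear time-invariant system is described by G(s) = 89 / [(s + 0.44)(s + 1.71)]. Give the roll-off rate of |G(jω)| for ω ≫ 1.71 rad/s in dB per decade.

With 0 zeros and 2 poles, the high-frequency asymptotic slope is 20 × (0 − 2) = -40 dB/decade.

-40 dB/decade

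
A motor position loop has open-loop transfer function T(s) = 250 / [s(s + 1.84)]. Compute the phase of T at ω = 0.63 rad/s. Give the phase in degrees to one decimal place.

-108.9°

∠(j0.63 + 1.84) = arctan(0.63/1.84) = 18.90°
∠(j0.63) = 90.00°
∠T(j0.63) = − (18.90° + 90.00°) = -108.90°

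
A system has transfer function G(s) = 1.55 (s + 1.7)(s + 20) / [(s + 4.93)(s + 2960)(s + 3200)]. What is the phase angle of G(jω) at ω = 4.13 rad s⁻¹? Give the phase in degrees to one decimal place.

∠(j4.13 + 1.7) = arctan(4.13/1.7) = 67.63°
∠(j4.13 + 20) = arctan(4.13/20) = 11.67°
∠(j4.13 + 4.93) = arctan(4.13/4.93) = 39.95°
∠(j4.13 + 2960) = arctan(4.13/2960) = 0.08°
∠(j4.13 + 3200) = arctan(4.13/3200) = 0.07°
∠G(j4.13) = 67.63° + 11.67° − (39.95° + 0.08° + 0.07°) = 39.19°

39.2°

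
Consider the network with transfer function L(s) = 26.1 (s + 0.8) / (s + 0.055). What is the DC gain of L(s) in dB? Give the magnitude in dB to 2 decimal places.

L(0) = 26.1 × 0.8 / 0.055 = 379.64
20 log₁₀(379.64) = 51.587 dB

51.59 dB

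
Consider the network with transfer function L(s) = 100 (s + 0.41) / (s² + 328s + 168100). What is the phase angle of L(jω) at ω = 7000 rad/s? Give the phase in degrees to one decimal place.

-87.3°

∠(j7000 + 0.41) = arctan(7000/0.41) = 90.00°
∠[(j7000)² + 328(j7000) + 168100] = ∠[-4.8832e+07 + j2.296e+06] = 177.31°
∠L(j7000) = 90.00° − 177.31° = -87.31°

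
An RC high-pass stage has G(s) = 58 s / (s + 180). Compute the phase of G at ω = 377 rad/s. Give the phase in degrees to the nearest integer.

26 deg

∠(j377) = 90.00°
∠(j377 + 180) = arctan(377/180) = 64.48°
∠G(j377) = 90.00° − 64.48° = 25.52°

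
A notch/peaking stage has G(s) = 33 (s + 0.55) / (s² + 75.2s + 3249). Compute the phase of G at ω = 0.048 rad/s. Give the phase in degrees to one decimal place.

4.9°

∠(j0.048 + 0.55) = arctan(0.048/0.55) = 4.99°
∠[(j0.048)² + 75.2(j0.048) + 3249] = ∠[3249 + j3.6096] = 0.06°
∠G(j0.048) = 4.99° − 0.06° = 4.92°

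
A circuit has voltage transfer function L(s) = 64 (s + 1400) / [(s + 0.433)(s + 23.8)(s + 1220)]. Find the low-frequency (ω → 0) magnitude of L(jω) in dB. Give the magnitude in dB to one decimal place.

17.1 dB

L(0) = 64 × 1400 / (0.433 × 23.8 × 1220) = 7.1266
20 log₁₀(7.1266) = 17.06 dB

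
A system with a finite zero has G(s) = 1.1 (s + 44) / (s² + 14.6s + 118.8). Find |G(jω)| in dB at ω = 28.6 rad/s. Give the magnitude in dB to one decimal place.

|j28.6 + 44| = √(28.6² + 44²) = 52.48
|(j28.6)² + 14.6(j28.6) + 118.8| = |-699.16 + j417.56| = 814.4
|G(j28.6)| = 1.1 × 52.48 / 814.4 = 0.070885
20 log₁₀(0.070885) = -22.99 dB

-23.0 dB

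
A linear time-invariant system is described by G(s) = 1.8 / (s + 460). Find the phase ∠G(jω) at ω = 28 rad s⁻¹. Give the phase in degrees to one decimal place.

-3.5 deg

∠(j28 + 460) = arctan(28/460) = 3.48°
∠G(j28) = −3.48° = -3.48°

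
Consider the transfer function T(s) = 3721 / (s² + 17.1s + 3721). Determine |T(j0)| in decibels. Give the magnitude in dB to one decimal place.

0.0 dB

T(0) = 3721 / 3721 = 1
20 log₁₀(1) = 0.00 dB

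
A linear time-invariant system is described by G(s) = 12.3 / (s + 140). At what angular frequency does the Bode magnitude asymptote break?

140 rad/s

The single real pole at s = −140 gives a corner at ω = 140 rad/s.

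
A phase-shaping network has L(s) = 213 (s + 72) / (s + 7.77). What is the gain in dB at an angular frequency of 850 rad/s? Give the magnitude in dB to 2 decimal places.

|j850 + 72| = √(850² + 72²) = 853
|j850 + 7.77| = √(850² + 7.77²) = 850
|L(j850)| = 213 × 853 / 850 = 213.75
20 log₁₀(213.75) = 46.598 dB

46.60 dB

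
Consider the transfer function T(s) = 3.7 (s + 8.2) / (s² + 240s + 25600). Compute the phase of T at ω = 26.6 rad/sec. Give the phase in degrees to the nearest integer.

58°

∠(j26.6 + 8.2) = arctan(26.6/8.2) = 72.87°
∠[(j26.6)² + 240(j26.6) + 25600] = ∠[24892 + j6384] = 14.38°
∠T(j26.6) = 72.87° − 14.38° = 58.48°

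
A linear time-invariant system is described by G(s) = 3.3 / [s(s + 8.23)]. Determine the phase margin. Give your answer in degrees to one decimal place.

Gain crossover: |G(jω)| = 1 at ω ≈ 0.4 rad/s.
∠G(j0.4) = −90° − arctan(0.4/8.23) ≈ -92.79°
PM = 180° + (-92.79°) = 87.21°

87.2 deg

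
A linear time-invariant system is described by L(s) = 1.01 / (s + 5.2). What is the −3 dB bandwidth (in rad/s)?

5.2 rad/s

For a single-pole low-pass, the −3 dB point is at the pole: ω = 5.2 rad/s.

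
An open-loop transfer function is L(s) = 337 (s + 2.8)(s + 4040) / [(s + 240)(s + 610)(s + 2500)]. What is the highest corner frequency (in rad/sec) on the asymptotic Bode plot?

Break frequencies occur at each pole and zero magnitude: 2.8 rad/sec, 240 rad/sec, 610 rad/sec, 2500 rad/sec, 4040 rad/sec.
The highest is 4040 rad/sec.

4040 rad/sec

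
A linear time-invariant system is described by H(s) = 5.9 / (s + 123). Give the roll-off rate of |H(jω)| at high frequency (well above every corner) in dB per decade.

With 0 zeros and 1 pole, the high-frequency asymptotic slope is 20 × (0 − 1) = -20 dB/decade.

-20 dB/decade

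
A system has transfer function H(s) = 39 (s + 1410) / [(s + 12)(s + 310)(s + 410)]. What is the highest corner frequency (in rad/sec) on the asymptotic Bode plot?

1410 rad/sec

Break frequencies occur at each pole and zero magnitude: 12 rad/sec, 310 rad/sec, 410 rad/sec, 1410 rad/sec.
The highest is 1410 rad/sec.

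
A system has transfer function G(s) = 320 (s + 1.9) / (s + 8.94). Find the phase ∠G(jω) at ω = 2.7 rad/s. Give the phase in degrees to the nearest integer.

38°

∠(j2.7 + 1.9) = arctan(2.7/1.9) = 54.87°
∠(j2.7 + 8.94) = arctan(2.7/8.94) = 16.81°
∠G(j2.7) = 54.87° − 16.81° = 38.06°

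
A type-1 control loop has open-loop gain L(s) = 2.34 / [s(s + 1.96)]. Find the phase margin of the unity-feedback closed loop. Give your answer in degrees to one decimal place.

Gain crossover: |L(jω)| = 1 at ω ≈ 1.05 rad s⁻¹.
∠L(j1.05) = −90° − arctan(1.05/1.96) ≈ -118.22°
PM = 180° + (-118.22°) = 61.78°

61.8°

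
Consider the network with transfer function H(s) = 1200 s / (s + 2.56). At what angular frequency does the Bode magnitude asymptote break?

The single real pole at s = −2.56 gives a corner at ω = 2.56 rad/s.

2.56 rad/s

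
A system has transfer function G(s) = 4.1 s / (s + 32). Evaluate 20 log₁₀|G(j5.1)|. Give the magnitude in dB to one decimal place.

|j5.1| = 5.1
|j5.1 + 32| = √(5.1² + 32²) = 32.4
|G(j5.1)| = 4.1 × 5.1 / 32.4 = 0.64529
20 log₁₀(0.64529) = -3.80 dB

-3.8 dB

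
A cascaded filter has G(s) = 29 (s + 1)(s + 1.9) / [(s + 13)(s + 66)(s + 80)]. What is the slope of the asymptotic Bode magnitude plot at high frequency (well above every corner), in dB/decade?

-20 dB/decade

With 2 zeros and 3 poles, the high-frequency asymptotic slope is 20 × (2 − 3) = -20 dB/decade.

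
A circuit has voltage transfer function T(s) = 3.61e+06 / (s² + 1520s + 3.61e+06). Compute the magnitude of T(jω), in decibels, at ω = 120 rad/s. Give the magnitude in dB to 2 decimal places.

|(j120)² + 1520(j120) + 3.61e+06| = |3.5956e+06 + j1.824e+05| = 3.6e+06
|T(j120)| = 3.61e+06 / 3.6e+06 = 1.0027
20 log₁₀(1.0027) = 0.024 dB

0.02 dB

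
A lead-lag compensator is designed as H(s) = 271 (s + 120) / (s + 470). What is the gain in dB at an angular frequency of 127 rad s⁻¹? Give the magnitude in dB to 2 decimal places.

39.76 dB

|j127 + 120| = √(127² + 120²) = 174.7
|j127 + 470| = √(127² + 470²) = 486.9
|H(j127)| = 271 × 174.7 / 486.9 = 97.258
20 log₁₀(97.258) = 39.758 dB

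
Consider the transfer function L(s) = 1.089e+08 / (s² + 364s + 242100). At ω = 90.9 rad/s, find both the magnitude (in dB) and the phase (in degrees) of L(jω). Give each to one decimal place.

|L| = 53.3 dB, ∠L = -8.1°

|(j90.9)² + 364(j90.9) + 242100| = |2.3384e+05 + j33088| = 2.362e+05
|L(j90.9)| = 1.089e+08 / 2.362e+05 = 461.12
20 log₁₀(461.12) = 53.28 dB
∠[(j90.9)² + 364(j90.9) + 242100] = ∠[2.3384e+05 + j33088] = 8.05°
∠L(j90.9) = −8.05° = -8.05°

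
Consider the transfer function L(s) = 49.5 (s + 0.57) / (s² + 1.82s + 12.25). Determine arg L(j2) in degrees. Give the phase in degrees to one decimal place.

50.3°

∠(j2 + 0.57) = arctan(2/0.57) = 74.09°
∠[(j2)² + 1.82(j2) + 12.25] = ∠[8.25 + j3.64] = 23.81°
∠L(j2) = 74.09° − 23.81° = 50.28°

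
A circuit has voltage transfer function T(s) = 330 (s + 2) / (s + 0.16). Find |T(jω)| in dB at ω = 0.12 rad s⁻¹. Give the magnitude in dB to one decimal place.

70.4 dB

|j0.12 + 2| = √(0.12² + 2²) = 2.004
|j0.12 + 0.16| = √(0.12² + 0.16²) = 0.2
|T(j0.12)| = 330 × 2.004 / 0.2 = 3305.9
20 log₁₀(3305.9) = 70.39 dB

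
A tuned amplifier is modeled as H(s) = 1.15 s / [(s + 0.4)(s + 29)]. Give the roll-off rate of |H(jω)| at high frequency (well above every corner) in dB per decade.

With 1 zero and 2 poles, the high-frequency asymptotic slope is 20 × (1 − 2) = -20 dB/decade.

-20 dB/decade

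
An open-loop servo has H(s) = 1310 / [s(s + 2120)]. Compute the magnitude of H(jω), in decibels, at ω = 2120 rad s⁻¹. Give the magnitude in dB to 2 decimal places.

|j2120 + 2120| = √(2120² + 2120²) = 2998
|j2120| = 2120
|H(j2120)| = 1310 / (2998 × 2120) = 0.0002061
20 log₁₀(0.0002061) = -73.718 dB

-73.72 dB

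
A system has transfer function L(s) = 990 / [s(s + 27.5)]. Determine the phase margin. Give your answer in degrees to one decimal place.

46.5°

Gain crossover: |L(jω)| = 1 at ω ≈ 26.1 rad/sec.
∠L(j26.1) = −90° − arctan(26.1/27.5) ≈ -133.51°
PM = 180° + (-133.51°) = 46.49°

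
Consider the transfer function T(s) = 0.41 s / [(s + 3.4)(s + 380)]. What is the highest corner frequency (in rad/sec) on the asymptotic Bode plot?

380 rad/sec

Break frequencies occur at each pole and zero magnitude: 3.4 rad/sec, 380 rad/sec.
The highest is 380 rad/sec.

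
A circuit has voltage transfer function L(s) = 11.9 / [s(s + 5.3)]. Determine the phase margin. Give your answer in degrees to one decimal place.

Gain crossover: |L(jω)| = 1 at ω ≈ 2.09 rad s⁻¹.
∠L(j2.09) = −90° − arctan(2.09/5.3) ≈ -111.51°
PM = 180° + (-111.51°) = 68.49°

68.5°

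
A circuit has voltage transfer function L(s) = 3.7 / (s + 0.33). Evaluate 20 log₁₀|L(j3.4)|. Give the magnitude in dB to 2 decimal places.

|j3.4 + 0.33| = √(3.4² + 0.33²) = 3.416
|L(j3.4)| = 3.7 / 3.416 = 1.0831
20 log₁₀(1.0831) = 0.694 dB

0.69 dB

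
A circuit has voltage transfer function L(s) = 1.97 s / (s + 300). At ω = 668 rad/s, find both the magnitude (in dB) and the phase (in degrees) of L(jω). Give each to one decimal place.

|j668| = 668
|j668 + 300| = √(668² + 300²) = 732.3
|L(j668)| = 1.97 × 668 / 732.3 = 1.7971
20 log₁₀(1.7971) = 5.09 dB
∠(j668) = 90.00°
∠(j668 + 300) = arctan(668/300) = 65.82°
∠L(j668) = 90.00° − 65.82° = 24.18°

|L| = 5.1 dB, ∠L = 24.2°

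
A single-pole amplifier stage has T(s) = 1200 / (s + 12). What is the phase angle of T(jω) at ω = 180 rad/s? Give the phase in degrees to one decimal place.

∠(j180 + 12) = arctan(180/12) = 86.19°
∠T(j180) = −86.19° = -86.19°

-86.2°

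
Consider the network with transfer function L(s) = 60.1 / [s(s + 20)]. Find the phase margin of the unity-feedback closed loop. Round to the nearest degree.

82°

Gain crossover: |L(jω)| = 1 at ω ≈ 2.97 rad/s.
∠L(j2.97) = −90° − arctan(2.97/20) ≈ -98.45°
PM = 180° + (-98.45°) = 81.55°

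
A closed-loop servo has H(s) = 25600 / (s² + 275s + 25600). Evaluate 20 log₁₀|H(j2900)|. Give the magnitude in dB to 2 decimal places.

|(j2900)² + 275(j2900) + 25600| = |-8.3844e+06 + j7.975e+05| = 8.422e+06
|H(j2900)| = 25600 / 8.422e+06 = 0.0030396
20 log₁₀(0.0030396) = -50.344 dB

-50.34 dB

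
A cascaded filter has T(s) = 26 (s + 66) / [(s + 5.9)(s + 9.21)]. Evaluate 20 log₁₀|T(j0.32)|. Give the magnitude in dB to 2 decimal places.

29.97 dB

|j0.32 + 66| = √(0.32² + 66²) = 66
|j0.32 + 5.9| = √(0.32² + 5.9²) = 5.909
|j0.32 + 9.21| = √(0.32² + 9.21²) = 9.216
|T(j0.32)| = 26 × 66 / (5.909 × 9.216) = 31.515
20 log₁₀(31.515) = 29.970 dB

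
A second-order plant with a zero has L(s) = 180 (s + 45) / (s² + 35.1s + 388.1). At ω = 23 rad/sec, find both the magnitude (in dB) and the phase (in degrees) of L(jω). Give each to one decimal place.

|L| = 20.9 dB, ∠L = -72.8°

|j23 + 45| = √(23² + 45²) = 50.54
|(j23)² + 35.1(j23) + 388.1| = |-140.9 + j807.3| = 819.5
|L(j23)| = 180 × 50.54 / 819.5 = 11.1
20 log₁₀(11.1) = 20.91 dB
∠(j23 + 45) = arctan(23/45) = 27.07°
∠[(j23)² + 35.1(j23) + 388.1] = ∠[-140.9 + j807.3] = 99.90°
∠L(j23) = 27.07° − 99.90° = -72.83°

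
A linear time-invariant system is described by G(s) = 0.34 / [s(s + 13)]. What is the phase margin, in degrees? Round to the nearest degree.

90 deg

Gain crossover: |G(jω)| = 1 at ω ≈ 0.0262 rad/sec.
∠G(j0.0262) = −90° − arctan(0.0262/13) ≈ -90.12°
PM = 180° + (-90.12°) = 89.88°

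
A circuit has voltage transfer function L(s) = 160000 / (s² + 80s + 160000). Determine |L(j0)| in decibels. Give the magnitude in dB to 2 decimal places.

0.00 dB

L(0) = 160000 / 160000 = 1
20 log₁₀(1) = 0.000 dB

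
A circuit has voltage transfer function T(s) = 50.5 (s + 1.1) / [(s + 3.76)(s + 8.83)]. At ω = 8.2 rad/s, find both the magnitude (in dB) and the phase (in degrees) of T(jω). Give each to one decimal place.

|j8.2 + 1.1| = √(8.2² + 1.1²) = 8.273
|j8.2 + 3.76| = √(8.2² + 3.76²) = 9.021
|j8.2 + 8.83| = √(8.2² + 8.83²) = 12.05
|T(j8.2)| = 50.5 × 8.273 / (9.021 × 12.05) = 3.8435
20 log₁₀(3.8435) = 11.69 dB
∠(j8.2 + 1.1) = arctan(8.2/1.1) = 82.36°
∠(j8.2 + 3.76) = arctan(8.2/3.76) = 65.37°
∠(j8.2 + 8.83) = arctan(8.2/8.83) = 42.88°
∠T(j8.2) = 82.36° − (65.37° + 42.88°) = -25.89°

|T| = 11.7 dB, ∠T = -25.9°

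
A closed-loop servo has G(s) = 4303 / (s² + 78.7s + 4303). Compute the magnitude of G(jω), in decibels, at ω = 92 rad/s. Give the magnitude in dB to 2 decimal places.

-5.76 dB

|(j92)² + 78.7(j92) + 4303| = |-4161 + j7240.4| = 8351
|G(j92)| = 4303 / 8351 = 0.51527
20 log₁₀(0.51527) = -5.759 dB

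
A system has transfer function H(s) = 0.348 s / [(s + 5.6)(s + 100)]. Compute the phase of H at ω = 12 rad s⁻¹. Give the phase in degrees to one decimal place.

18.2°

∠(j12) = 90.00°
∠(j12 + 5.6) = arctan(12/5.6) = 64.98°
∠(j12 + 100) = arctan(12/100) = 6.84°
∠H(j12) = 90.00° − (64.98° + 6.84°) = 18.17°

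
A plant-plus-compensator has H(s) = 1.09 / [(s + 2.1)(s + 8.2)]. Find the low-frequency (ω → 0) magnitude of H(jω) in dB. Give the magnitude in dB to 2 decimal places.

-23.97 dB

H(0) = 1.09 / (2.1 × 8.2) = 0.063298
20 log₁₀(0.063298) = -23.972 dB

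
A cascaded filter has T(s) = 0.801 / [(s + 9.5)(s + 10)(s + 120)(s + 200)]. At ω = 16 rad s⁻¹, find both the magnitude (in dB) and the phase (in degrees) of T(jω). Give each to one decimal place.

|j16 + 9.5| = √(16² + 9.5²) = 18.61
|j16 + 10| = √(16² + 10²) = 18.87
|j16 + 120| = √(16² + 120²) = 121.1
|j16 + 200| = √(16² + 200²) = 200.6
|T(j16)| = 0.801 / (18.61 × 18.87 × 121.1 × 200.6) = 9.3927e-08
20 log₁₀(9.3927e-08) = -140.54 dB
∠(j16 + 9.5) = arctan(16/9.5) = 59.30°
∠(j16 + 10) = arctan(16/10) = 57.99°
∠(j16 + 120) = arctan(16/120) = 7.59°
∠(j16 + 200) = arctan(16/200) = 4.57°
∠T(j16) = − (59.30° + 57.99° + 7.59° + 4.57°) = -129.46°

|T| = -140.5 dB, ∠T = -129.5°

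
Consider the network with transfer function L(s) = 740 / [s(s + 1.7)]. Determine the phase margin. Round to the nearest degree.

4°

Gain crossover: |L(jω)| = 1 at ω ≈ 27.2 rad/sec.
∠L(j27.2) = −90° − arctan(27.2/1.7) ≈ -176.42°
PM = 180° + (-176.42°) = 3.58°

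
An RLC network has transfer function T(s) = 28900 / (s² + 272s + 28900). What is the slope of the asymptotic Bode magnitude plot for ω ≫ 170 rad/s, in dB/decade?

-40 dB/decade

With 0 zeros and 2 poles, the high-frequency asymptotic slope is 20 × (0 − 2) = -40 dB/decade.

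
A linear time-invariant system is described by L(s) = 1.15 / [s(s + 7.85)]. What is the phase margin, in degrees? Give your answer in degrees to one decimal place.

Gain crossover: |L(jω)| = 1 at ω ≈ 0.146 rad/s.
∠L(j0.146) = −90° − arctan(0.146/7.85) ≈ -91.07°
PM = 180° + (-91.07°) = 88.93°

88.9°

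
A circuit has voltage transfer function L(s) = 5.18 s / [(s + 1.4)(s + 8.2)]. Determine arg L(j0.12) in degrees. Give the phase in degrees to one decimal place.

84.3°

∠(j0.12) = 90.00°
∠(j0.12 + 1.4) = arctan(0.12/1.4) = 4.90°
∠(j0.12 + 8.2) = arctan(0.12/8.2) = 0.84°
∠L(j0.12) = 90.00° − (4.90° + 0.84°) = 84.26°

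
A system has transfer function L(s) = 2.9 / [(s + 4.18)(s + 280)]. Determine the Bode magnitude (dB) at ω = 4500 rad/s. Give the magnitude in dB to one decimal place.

-136.9 dB

|j4500 + 4.18| = √(4500² + 4.18²) = 4500
|j4500 + 280| = √(4500² + 280²) = 4509
|L(j4500)| = 2.9 / (4500 × 4509) = 1.4293e-07
20 log₁₀(1.4293e-07) = -136.90 dB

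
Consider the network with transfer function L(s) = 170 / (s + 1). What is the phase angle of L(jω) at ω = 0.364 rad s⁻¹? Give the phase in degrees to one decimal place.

-20.0°

∠(j0.364 + 1) = arctan(0.364/1) = 20.00°
∠L(j0.364) = −20.00° = -20.00°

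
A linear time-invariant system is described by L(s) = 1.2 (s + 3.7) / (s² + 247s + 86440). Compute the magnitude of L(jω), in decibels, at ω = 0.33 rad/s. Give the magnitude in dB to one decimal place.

|j0.33 + 3.7| = √(0.33² + 3.7²) = 3.715
|(j0.33)² + 247(j0.33) + 86440| = |86440 + j81.51| = 8.644e+04
|L(j0.33)| = 1.2 × 3.715 / 8.644e+04 = 5.1569e-05
20 log₁₀(5.1569e-05) = -85.75 dB

-85.8 dB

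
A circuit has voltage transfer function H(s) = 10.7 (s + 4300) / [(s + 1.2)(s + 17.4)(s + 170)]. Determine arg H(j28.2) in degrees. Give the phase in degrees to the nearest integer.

-155°

∠(j28.2 + 4300) = arctan(28.2/4300) = 0.38°
∠(j28.2 + 1.2) = arctan(28.2/1.2) = 87.56°
∠(j28.2 + 17.4) = arctan(28.2/17.4) = 58.32°
∠(j28.2 + 170) = arctan(28.2/170) = 9.42°
∠H(j28.2) = 0.38° − (87.56° + 58.32° + 9.42°) = -154.93°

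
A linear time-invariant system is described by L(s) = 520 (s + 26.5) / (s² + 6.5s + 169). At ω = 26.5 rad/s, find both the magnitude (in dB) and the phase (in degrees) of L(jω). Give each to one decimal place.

|L| = 30.8 dB, ∠L = -117.1 deg

|j26.5 + 26.5| = √(26.5² + 26.5²) = 37.48
|(j26.5)² + 6.5(j26.5) + 169| = |-533.25 + j172.25| = 560.4
|L(j26.5)| = 520 × 37.48 / 560.4 = 34.776
20 log₁₀(34.776) = 30.83 dB
∠(j26.5 + 26.5) = arctan(26.5/26.5) = 45.00°
∠[(j26.5)² + 6.5(j26.5) + 169] = ∠[-533.25 + j172.25] = 162.10°
∠L(j26.5) = 45.00° − 162.10° = -117.10°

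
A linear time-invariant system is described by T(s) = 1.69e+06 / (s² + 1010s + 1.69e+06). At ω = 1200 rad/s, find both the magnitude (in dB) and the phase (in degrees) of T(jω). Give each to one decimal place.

|(j1200)² + 1010(j1200) + 1.69e+06| = |2.5e+05 + j1.212e+06| = 1.238e+06
|T(j1200)| = 1.69e+06 / 1.238e+06 = 1.3656
20 log₁₀(1.3656) = 2.71 dB
∠[(j1200)² + 1010(j1200) + 1.69e+06] = ∠[2.5e+05 + j1.212e+06] = 78.35°
∠T(j1200) = −78.35° = -78.35°

|T| = 2.7 dB, ∠T = -78.3 deg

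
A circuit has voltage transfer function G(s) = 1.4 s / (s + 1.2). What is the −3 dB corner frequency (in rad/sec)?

For a single-pole high-pass, the −3 dB point is at the pole: ω = 1.2 rad/sec.

1.2 rad/sec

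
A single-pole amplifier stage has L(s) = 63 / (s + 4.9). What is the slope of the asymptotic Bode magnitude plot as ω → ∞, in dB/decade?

-20 dB/decade

With 0 zeros and 1 pole, the high-frequency asymptotic slope is 20 × (0 − 1) = -20 dB/decade.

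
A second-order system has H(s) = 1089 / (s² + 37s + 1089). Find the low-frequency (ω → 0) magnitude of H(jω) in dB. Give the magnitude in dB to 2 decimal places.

0.00 dB

H(0) = 1089 / 1089 = 1
20 log₁₀(1) = 0.000 dB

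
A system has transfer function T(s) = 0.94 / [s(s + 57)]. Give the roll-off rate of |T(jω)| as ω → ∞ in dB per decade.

With 0 zeros and 2 poles, the high-frequency asymptotic slope is 20 × (0 − 2) = -40 dB/decade.

-40 dB/decade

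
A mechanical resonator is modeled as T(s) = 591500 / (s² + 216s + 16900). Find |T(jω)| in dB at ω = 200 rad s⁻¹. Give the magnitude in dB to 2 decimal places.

|(j200)² + 216(j200) + 16900| = |-23100 + j43200| = 4.899e+04
|T(j200)| = 591500 / 4.899e+04 = 12.074
20 log₁₀(12.074) = 21.637 dB

21.64 dB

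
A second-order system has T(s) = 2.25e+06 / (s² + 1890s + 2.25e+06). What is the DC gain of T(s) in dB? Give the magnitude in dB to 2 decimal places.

0.00 dB

T(0) = 2.25e+06 / 2.25e+06 = 1
20 log₁₀(1) = 0.000 dB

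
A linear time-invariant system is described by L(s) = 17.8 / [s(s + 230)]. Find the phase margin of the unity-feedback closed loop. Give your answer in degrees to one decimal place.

90.0°

Gain crossover: |L(jω)| = 1 at ω ≈ 0.0774 rad/sec.
∠L(j0.0774) = −90° − arctan(0.0774/230) ≈ -90.02°
PM = 180° + (-90.02°) = 89.98°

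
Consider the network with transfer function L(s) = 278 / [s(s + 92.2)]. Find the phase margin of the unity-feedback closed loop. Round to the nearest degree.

Gain crossover: |L(jω)| = 1 at ω ≈ 3.01 rad/s.
∠L(j3.01) = −90° − arctan(3.01/92.2) ≈ -91.87°
PM = 180° + (-91.87°) = 88.13°

88°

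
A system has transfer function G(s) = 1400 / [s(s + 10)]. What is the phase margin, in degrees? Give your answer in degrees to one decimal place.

Gain crossover: |G(jω)| = 1 at ω ≈ 36.8 rad/sec.
∠G(j36.8) = −90° − arctan(36.8/10) ≈ -164.78°
PM = 180° + (-164.78°) = 15.22°

15.2°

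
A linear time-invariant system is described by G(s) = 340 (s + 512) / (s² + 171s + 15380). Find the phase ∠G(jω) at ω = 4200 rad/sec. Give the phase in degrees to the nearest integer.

-95 deg

∠(j4200 + 512) = arctan(4200/512) = 83.05°
∠[(j4200)² + 171(j4200) + 15380] = ∠[-1.7625e+07 + j7.182e+05] = 177.67°
∠G(j4200) = 83.05° − 177.67° = -94.62°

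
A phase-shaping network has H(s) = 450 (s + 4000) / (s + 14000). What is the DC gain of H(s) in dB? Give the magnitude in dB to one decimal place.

H(0) = 450 × 4000 / 14000 = 128.57
20 log₁₀(128.57) = 42.18 dB

42.2 dB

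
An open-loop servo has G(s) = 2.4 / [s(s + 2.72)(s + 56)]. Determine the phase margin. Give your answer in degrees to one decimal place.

Gain crossover: |G(jω)| = 1 at ω ≈ 0.0158 rad/s.
∠G(j0.0158) = −90° − arctan(0.0158/2.72) − arctan(0.0158/56) ≈ -90.35°
PM = 180° + (-90.35°) = 89.65°

89.7°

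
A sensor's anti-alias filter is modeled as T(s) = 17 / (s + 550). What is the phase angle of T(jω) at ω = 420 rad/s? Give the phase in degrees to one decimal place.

∠(j420 + 550) = arctan(420/550) = 37.37°
∠T(j420) = −37.37° = -37.37°

-37.4 deg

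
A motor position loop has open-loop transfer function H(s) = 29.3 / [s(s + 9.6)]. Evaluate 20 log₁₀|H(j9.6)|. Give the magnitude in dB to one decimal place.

-13.0 dB

|j9.6 + 9.6| = √(9.6² + 9.6²) = 13.58
|j9.6| = 9.6
|H(j9.6)| = 29.3 / (13.58 × 9.6) = 0.22481
20 log₁₀(0.22481) = -12.96 dB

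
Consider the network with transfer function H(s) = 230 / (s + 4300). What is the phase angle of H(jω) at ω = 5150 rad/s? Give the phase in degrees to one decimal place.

∠(j5150 + 4300) = arctan(5150/4300) = 50.14°
∠H(j5150) = −50.14° = -50.14°

-50.1°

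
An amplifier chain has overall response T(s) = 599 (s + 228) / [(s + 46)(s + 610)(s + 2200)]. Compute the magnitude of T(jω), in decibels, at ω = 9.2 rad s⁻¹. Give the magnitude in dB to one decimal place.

|j9.2 + 228| = √(9.2² + 228²) = 228.2
|j9.2 + 46| = √(9.2² + 46²) = 46.91
|j9.2 + 610| = √(9.2² + 610²) = 610.1
|j9.2 + 2200| = √(9.2² + 2200²) = 2200
|T(j9.2)| = 599 × 228.2 / (46.91 × 610.1 × 2200) = 0.0021709
20 log₁₀(0.0021709) = -53.27 dB

-53.3 dB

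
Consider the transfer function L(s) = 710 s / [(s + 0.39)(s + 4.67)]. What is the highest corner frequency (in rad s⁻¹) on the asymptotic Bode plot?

Break frequencies occur at each pole and zero magnitude: 0.39 rad s⁻¹, 4.67 rad s⁻¹.
The highest is 4.67 rad s⁻¹.

4.67 rad s⁻¹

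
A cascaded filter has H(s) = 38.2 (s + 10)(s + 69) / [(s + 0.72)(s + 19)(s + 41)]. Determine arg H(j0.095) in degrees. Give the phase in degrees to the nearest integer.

∠(j0.095 + 10) = arctan(0.095/10) = 0.54°
∠(j0.095 + 69) = arctan(0.095/69) = 0.08°
∠(j0.095 + 0.72) = arctan(0.095/0.72) = 7.52°
∠(j0.095 + 19) = arctan(0.095/19) = 0.29°
∠(j0.095 + 41) = arctan(0.095/41) = 0.13°
∠H(j0.095) = 0.54° + 0.08° − (7.52° + 0.29° + 0.13°) = -7.31°

-7°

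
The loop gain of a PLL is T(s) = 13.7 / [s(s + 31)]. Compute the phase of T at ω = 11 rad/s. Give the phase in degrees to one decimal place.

-109.5°

∠(j11 + 31) = arctan(11/31) = 19.54°
∠(j11) = 90.00°
∠T(j11) = − (19.54° + 90.00°) = -109.54°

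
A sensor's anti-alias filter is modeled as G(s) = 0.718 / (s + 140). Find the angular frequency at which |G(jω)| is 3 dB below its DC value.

For a single-pole low-pass, the −3 dB point is at the pole: ω = 140 rad s⁻¹.

140 rad s⁻¹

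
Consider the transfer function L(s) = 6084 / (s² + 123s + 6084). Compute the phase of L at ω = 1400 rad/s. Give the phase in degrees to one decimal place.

∠[(j1400)² + 123(j1400) + 6084] = ∠[-1.9539e+06 + j1.722e+05] = 174.96°
∠L(j1400) = −174.96° = -174.96°

-175.0 deg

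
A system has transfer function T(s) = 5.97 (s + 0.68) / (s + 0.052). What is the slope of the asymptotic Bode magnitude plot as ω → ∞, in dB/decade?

0 dB/decade

With 1 zero and 1 pole, the high-frequency asymptotic slope is 20 × (1 − 1) = 0 dB/decade.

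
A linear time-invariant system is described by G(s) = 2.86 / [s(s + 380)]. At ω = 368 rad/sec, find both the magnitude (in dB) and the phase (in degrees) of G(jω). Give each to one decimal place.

|j368 + 380| = √(368² + 380²) = 529
|j368| = 368
|G(j368)| = 2.86 / (529 × 368) = 1.4692e-05
20 log₁₀(1.4692e-05) = -96.66 dB
∠(j368 + 380) = arctan(368/380) = 44.08°
∠(j368) = 90.00°
∠G(j368) = − (44.08° + 90.00°) = -134.08°

|G| = -96.7 dB, ∠G = -134.1°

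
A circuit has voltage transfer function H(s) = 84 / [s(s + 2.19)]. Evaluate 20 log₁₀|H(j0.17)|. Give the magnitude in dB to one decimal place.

|j0.17 + 2.19| = √(0.17² + 2.19²) = 2.197
|j0.17| = 0.17
|H(j0.17)| = 84 / (2.197 × 0.17) = 224.95
20 log₁₀(224.95) = 47.04 dB

47.0 dB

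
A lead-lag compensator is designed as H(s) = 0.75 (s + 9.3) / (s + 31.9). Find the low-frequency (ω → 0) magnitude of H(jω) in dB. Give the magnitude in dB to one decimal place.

H(0) = 0.75 × 9.3 / 31.9 = 0.21865
20 log₁₀(0.21865) = -13.20 dB

-13.2 dB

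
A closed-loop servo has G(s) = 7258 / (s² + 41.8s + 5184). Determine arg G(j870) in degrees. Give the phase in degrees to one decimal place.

∠[(j870)² + 41.8(j870) + 5184] = ∠[-7.5172e+05 + j36366] = 177.23°
∠G(j870) = −177.23° = -177.23°

-177.2°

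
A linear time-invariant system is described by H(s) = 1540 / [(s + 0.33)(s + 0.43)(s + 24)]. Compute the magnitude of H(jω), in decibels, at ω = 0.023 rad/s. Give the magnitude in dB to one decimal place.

53.1 dB

|j0.023 + 0.33| = √(0.023² + 0.33²) = 0.3308
|j0.023 + 0.43| = √(0.023² + 0.43²) = 0.4306
|j0.023 + 24| = √(0.023² + 24²) = 24
|H(j0.023)| = 1540 / (0.3308 × 0.4306 × 24) = 450.46
20 log₁₀(450.46) = 53.07 dB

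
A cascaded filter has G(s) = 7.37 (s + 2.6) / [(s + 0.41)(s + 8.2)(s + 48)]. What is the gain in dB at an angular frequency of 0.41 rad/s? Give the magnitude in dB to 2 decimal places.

-21.42 dB

|j0.41 + 2.6| = √(0.41² + 2.6²) = 2.632
|j0.41 + 0.41| = √(0.41² + 0.41²) = 0.5798
|j0.41 + 8.2| = √(0.41² + 8.2²) = 8.21
|j0.41 + 48| = √(0.41² + 48²) = 48
|G(j0.41)| = 7.37 × 2.632 / (0.5798 × 8.21 × 48) = 0.084891
20 log₁₀(0.084891) = -21.423 dB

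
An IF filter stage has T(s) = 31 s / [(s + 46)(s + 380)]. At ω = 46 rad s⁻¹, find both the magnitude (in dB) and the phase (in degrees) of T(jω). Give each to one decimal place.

|j46| = 46
|j46 + 46| = √(46² + 46²) = 65.05
|j46 + 380| = √(46² + 380²) = 382.8
|T(j46)| = 31 × 46 / (65.05 × 382.8) = 0.057267
20 log₁₀(0.057267) = -24.84 dB
∠(j46) = 90.00°
∠(j46 + 46) = arctan(46/46) = 45.00°
∠(j46 + 380) = arctan(46/380) = 6.90°
∠T(j46) = 90.00° − (45.00° + 6.90°) = 38.10°

|T| = -24.8 dB, ∠T = 38.1 deg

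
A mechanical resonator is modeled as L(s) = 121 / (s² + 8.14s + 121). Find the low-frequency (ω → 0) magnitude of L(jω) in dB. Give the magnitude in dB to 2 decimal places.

0.00 dB

L(0) = 121 / 121 = 1
20 log₁₀(1) = 0.000 dB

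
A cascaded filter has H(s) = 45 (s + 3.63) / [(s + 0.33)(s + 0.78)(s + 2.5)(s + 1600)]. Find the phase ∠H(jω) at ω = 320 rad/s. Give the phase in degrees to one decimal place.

∠(j320 + 3.63) = arctan(320/3.63) = 89.35°
∠(j320 + 0.33) = arctan(320/0.33) = 89.94°
∠(j320 + 0.78) = arctan(320/0.78) = 89.86°
∠(j320 + 2.5) = arctan(320/2.5) = 89.55°
∠(j320 + 1600) = arctan(320/1600) = 11.31°
∠H(j320) = 89.35° − (89.94° + 89.86° + 89.55° + 11.31°) = -191.31°

-191.3°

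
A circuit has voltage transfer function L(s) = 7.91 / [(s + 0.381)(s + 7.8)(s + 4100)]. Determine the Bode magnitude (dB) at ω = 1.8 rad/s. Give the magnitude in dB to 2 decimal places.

-77.66 dB

|j1.8 + 0.381| = √(1.8² + 0.381²) = 1.84
|j1.8 + 7.8| = √(1.8² + 7.8²) = 8.005
|j1.8 + 4100| = √(1.8² + 4100²) = 4100
|L(j1.8)| = 7.91 / (1.84 × 8.005 × 4100) = 0.00013099
20 log₁₀(0.00013099) = -77.655 dB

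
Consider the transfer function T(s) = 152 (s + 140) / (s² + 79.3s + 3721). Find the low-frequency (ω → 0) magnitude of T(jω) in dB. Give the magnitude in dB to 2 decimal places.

T(0) = 152 × 140 / 3721 = 5.7189
20 log₁₀(5.7189) = 15.146 dB

15.15 dB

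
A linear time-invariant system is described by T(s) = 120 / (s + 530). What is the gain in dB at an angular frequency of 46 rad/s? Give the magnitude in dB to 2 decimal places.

-12.93 dB

|j46 + 530| = √(46² + 530²) = 532
|T(j46)| = 120 / 532 = 0.22557
20 log₁₀(0.22557) = -12.934 dB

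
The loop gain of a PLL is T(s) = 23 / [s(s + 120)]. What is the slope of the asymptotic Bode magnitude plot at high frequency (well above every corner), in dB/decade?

-40 dB/decade

With 0 zeros and 2 poles, the high-frequency asymptotic slope is 20 × (0 − 2) = -40 dB/decade.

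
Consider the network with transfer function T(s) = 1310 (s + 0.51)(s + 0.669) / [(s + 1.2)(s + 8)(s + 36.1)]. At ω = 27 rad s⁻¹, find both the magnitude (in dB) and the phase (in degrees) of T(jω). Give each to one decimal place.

|T| = 28.9 dB, ∠T = -20.2 deg

|j27 + 0.51| = √(27² + 0.51²) = 27
|j27 + 0.669| = √(27² + 0.669²) = 27.01
|j27 + 1.2| = √(27² + 1.2²) = 27.03
|j27 + 8| = √(27² + 8²) = 28.16
|j27 + 36.1| = √(27² + 36.1²) = 45.08
|T(j27)| = 1310 × 27 × 27.01 / (27.03 × 28.16 × 45.08) = 27.848
20 log₁₀(27.848) = 28.90 dB
∠(j27 + 0.51) = arctan(27/0.51) = 88.92°
∠(j27 + 0.669) = arctan(27/0.669) = 88.58°
∠(j27 + 1.2) = arctan(27/1.2) = 87.46°
∠(j27 + 8) = arctan(27/8) = 73.50°
∠(j27 + 36.1) = arctan(27/36.1) = 36.79°
∠T(j27) = 88.92° + 88.58° − (87.46° + 73.50° + 36.79°) = -20.25°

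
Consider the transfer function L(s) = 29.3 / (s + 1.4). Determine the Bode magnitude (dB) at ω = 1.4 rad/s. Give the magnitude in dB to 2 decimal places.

|j1.4 + 1.4| = √(1.4² + 1.4²) = 1.98
|L(j1.4)| = 29.3 / 1.98 = 14.799
20 log₁₀(14.799) = 23.404 dB

23.40 dB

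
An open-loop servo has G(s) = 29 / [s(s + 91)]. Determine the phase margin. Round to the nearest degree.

Gain crossover: |G(jω)| = 1 at ω ≈ 0.319 rad s⁻¹.
∠G(j0.319) = −90° − arctan(0.319/91) ≈ -90.20°
PM = 180° + (-90.20°) = 89.80°

90°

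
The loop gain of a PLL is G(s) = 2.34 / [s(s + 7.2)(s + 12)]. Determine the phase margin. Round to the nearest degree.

90°

Gain crossover: |G(jω)| = 1 at ω ≈ 0.0271 rad/s.
∠G(j0.0271) = −90° − arctan(0.0271/7.2) − arctan(0.0271/12) ≈ -90.34°
PM = 180° + (-90.34°) = 89.66°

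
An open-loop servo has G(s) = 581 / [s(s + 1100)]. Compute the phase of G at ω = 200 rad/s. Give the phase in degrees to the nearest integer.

∠(j200 + 1100) = arctan(200/1100) = 10.30°
∠(j200) = 90.00°
∠G(j200) = − (10.30° + 90.00°) = -100.30°

-100°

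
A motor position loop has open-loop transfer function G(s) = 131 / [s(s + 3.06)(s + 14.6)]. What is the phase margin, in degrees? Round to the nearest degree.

44°

Gain crossover: |G(jω)| = 1 at ω ≈ 2.31 rad/s.
∠G(j2.31) = −90° − arctan(2.31/3.06) − arctan(2.31/14.6) ≈ -136.06°
PM = 180° + (-136.06°) = 43.94°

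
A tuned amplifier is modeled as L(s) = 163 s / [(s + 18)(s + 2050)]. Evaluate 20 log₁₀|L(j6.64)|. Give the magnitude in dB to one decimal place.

|j6.64| = 6.64
|j6.64 + 18| = √(6.64² + 18²) = 19.19
|j6.64 + 2050| = √(6.64² + 2050²) = 2050
|L(j6.64)| = 163 × 6.64 / (19.19 × 2050) = 0.027518
20 log₁₀(0.027518) = -31.21 dB

-31.2 dB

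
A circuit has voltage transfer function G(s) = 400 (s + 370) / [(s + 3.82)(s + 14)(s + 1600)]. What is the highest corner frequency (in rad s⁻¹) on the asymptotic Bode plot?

1600 rad s⁻¹

Break frequencies occur at each pole and zero magnitude: 3.82 rad s⁻¹, 14 rad s⁻¹, 370 rad s⁻¹, 1600 rad s⁻¹.
The highest is 1600 rad s⁻¹.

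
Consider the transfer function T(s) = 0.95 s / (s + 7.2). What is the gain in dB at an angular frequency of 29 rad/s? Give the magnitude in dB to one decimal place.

|j29| = 29
|j29 + 7.2| = √(29² + 7.2²) = 29.88
|T(j29)| = 0.95 × 29 / 29.88 = 0.92201
20 log₁₀(0.92201) = -0.71 dB

-0.7 dB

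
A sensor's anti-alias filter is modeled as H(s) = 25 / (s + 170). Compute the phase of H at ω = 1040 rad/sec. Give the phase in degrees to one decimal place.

-80.7°

∠(j1040 + 170) = arctan(1040/170) = 80.72°
∠H(j1040) = −80.72° = -80.72°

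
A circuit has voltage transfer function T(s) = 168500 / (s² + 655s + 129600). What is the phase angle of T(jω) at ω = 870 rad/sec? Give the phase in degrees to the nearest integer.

-138°

∠[(j870)² + 655(j870) + 129600] = ∠[-6.273e+05 + j5.6985e+05] = 137.75°
∠T(j870) = −137.75° = -137.75°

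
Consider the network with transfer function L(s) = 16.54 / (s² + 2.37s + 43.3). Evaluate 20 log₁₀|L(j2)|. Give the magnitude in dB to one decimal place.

-7.6 dB

|(j2)² + 2.37(j2) + 43.3| = |39.3 + j4.74| = 39.58
|L(j2)| = 16.54 / 39.58 = 0.41784
20 log₁₀(0.41784) = -7.58 dB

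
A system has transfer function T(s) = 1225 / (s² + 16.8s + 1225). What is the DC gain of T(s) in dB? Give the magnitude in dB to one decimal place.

0.0 dB

T(0) = 1225 / 1225 = 1
20 log₁₀(1) = 0.00 dB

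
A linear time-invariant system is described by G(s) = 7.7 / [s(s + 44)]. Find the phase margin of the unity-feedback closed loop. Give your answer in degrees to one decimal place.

89.8°

Gain crossover: |G(jω)| = 1 at ω ≈ 0.175 rad/s.
∠G(j0.175) = −90° − arctan(0.175/44) ≈ -90.23°
PM = 180° + (-90.23°) = 89.77°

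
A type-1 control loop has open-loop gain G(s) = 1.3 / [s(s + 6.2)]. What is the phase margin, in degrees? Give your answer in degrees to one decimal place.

Gain crossover: |G(jω)| = 1 at ω ≈ 0.21 rad s⁻¹.
∠G(j0.21) = −90° − arctan(0.21/6.2) ≈ -91.94°
PM = 180° + (-91.94°) = 88.06°

88.1°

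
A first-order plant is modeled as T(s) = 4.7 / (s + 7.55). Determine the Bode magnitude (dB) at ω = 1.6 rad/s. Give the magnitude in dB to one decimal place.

-4.3 dB

|j1.6 + 7.55| = √(1.6² + 7.55²) = 7.718
|T(j1.6)| = 4.7 / 7.718 = 0.60899
20 log₁₀(0.60899) = -4.31 dB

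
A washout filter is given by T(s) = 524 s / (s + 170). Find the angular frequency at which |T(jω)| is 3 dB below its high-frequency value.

For a single-pole high-pass, the −3 dB point is at the pole: ω = 170 rad/s.

170 rad/s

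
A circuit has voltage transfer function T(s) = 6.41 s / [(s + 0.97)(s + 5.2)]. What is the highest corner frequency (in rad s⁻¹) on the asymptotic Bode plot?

Break frequencies occur at each pole and zero magnitude: 0.97 rad s⁻¹, 5.2 rad s⁻¹.
The highest is 5.2 rad s⁻¹.

5.2 rad s⁻¹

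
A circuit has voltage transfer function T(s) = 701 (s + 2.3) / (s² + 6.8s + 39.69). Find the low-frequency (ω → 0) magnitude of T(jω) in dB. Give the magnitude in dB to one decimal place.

T(0) = 701 × 2.3 / 39.69 = 40.622
20 log₁₀(40.622) = 32.18 dB

32.2 dB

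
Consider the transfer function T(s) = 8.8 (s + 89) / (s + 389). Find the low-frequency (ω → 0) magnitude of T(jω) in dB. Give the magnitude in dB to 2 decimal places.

6.08 dB

T(0) = 8.8 × 89 / 389 = 2.0134
20 log₁₀(2.0134) = 6.078 dB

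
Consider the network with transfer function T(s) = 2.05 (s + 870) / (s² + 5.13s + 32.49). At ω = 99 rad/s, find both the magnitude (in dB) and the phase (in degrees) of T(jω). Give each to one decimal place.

|T| = -14.7 dB, ∠T = -170.5°

|j99 + 870| = √(99² + 870²) = 875.6
|(j99)² + 5.13(j99) + 32.49| = |-9768.5 + j507.87| = 9782
|T(j99)| = 2.05 × 875.6 / 9782 = 0.18351
20 log₁₀(0.18351) = -14.73 dB
∠(j99 + 870) = arctan(99/870) = 6.49°
∠[(j99)² + 5.13(j99) + 32.49] = ∠[-9768.5 + j507.87] = 177.02°
∠T(j99) = 6.49° − 177.02° = -170.53°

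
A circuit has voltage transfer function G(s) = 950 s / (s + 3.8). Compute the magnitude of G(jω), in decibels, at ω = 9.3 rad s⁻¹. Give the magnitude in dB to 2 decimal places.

58.88 dB

|j9.3| = 9.3
|j9.3 + 3.8| = √(9.3² + 3.8²) = 10.05
|G(j9.3)| = 950 × 9.3 / 10.05 = 879.42
20 log₁₀(879.42) = 58.884 dB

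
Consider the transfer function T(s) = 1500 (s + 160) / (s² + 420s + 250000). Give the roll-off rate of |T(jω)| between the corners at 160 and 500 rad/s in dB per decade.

In this band the factors already past their corner are: zero at 160; net slope = 20 dB/decade.

20 dB/decade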